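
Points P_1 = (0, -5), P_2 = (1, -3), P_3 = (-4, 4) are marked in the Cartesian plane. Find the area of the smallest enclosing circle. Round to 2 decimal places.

Side lengths²: P_1P_2² = 5, P_1P_3² = 97, P_2P_3² = 74.
Since P_1P_3² = 97 ≥ 74 + 5 = 79, the angle opposite P_1P_3 is not acute, so the smallest enclosing circle has P_1P_3 as diameter.
Centre = midpoint of P_1P_3 = (-2, -0.5), r² = 97/4 = 24.25.
Area = π·r² = π·24.25 ≈ 76.18.

76.18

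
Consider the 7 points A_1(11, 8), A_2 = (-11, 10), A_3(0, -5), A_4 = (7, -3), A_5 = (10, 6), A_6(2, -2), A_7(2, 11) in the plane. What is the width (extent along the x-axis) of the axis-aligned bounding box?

22

max x = 11, min x = -11, so width = 22.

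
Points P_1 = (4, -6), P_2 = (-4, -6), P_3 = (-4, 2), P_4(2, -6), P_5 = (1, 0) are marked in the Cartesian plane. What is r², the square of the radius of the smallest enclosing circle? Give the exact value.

32

By Welzl's lemma the MEC is supported by two points (diametrically opposite) or three points (on a circumcircle).
The farthest pair is P_1–P_3 with squared distance 128. The circle on this segment as diameter has centre (0, -2) and r² = 128/4 = 32.
Check P_2: distance² to centre = 32 ≤ 32, so it lies inside.
All remaining points lie in this disk, and no smaller disk contains both endpoints, so this is the minimum enclosing circle.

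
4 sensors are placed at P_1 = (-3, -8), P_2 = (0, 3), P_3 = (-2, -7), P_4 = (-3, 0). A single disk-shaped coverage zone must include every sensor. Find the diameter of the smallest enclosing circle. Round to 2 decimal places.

The minimum enclosing circle of a finite set is fixed by two of the points (as a diameter) or three (as a circumcircle).
The farthest pair is P_1–P_2 with squared distance 130. The circle on this segment as diameter has centre (-1.5, -2.5) and r² = 130/4 = 32.5.
Check P_3: distance² to centre = 20.5 ≤ 32.5, so it lies inside.
All remaining points lie in this disk, and no smaller disk contains both endpoints, so this is the minimum enclosing circle.
Diameter = 2r = 2√(32.5) ≈ 11.40.

11.40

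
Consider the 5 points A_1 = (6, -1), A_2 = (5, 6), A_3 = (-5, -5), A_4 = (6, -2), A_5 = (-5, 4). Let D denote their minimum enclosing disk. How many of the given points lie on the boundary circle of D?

The farthest pair is A_2–A_3 with squared distance 221. The circle on this segment as diameter has centre (0, 0.5) and r² = 221/4 = 55.25.
Check A_1: distance² to centre = 38.25 ≤ 55.25, so it lies inside.
All remaining points lie in this disk, and no smaller disk contains both endpoints, so this is the minimum enclosing circle.
The points at distance exactly r from the centre are A_2, A_3 — 2 points.

2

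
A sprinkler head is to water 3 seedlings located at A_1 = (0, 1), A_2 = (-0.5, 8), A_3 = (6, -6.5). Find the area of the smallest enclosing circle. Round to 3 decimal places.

Side lengths²: A_1A_2² = 49.25, A_1A_3² = 92.25, A_2A_3² = 252.5.
Since A_2A_3² = 252.5 ≥ 92.25 + 49.25 = 141.5, the angle opposite A_2A_3 is not acute, so the smallest enclosing circle has A_2A_3 as diameter.
Centre = midpoint of A_2A_3 = (2.75, 0.75), r² = 252.5/4 = 63.125.
Area = π·r² = π·63.125 ≈ 198.313.

198.313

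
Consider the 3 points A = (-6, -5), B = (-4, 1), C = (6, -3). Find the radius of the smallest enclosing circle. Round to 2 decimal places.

6.09

Side lengths²: AB² = 40, AC² = 148, BC² = 116.
Since AC² = 148 < 116 + 40 = 156, the triangle is acute, so the smallest enclosing circle is the circumcircle.
Circumcentre = (-1/17, -62/17), r² = 10730/289.
r = √(10730/289) ≈ 6.09.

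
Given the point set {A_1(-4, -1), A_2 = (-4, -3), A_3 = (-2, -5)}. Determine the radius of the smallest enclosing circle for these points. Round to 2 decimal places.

2.24

Side lengths²: A_1A_2² = 4, A_1A_3² = 20, A_2A_3² = 8.
Since A_1A_3² = 20 ≥ 8 + 4 = 12, the angle opposite A_1A_3 is not acute, so the smallest enclosing circle has A_1A_3 as diameter.
Centre = midpoint of A_1A_3 = (-3, -3), r² = 20/4 = 5.
r = √5 ≈ 2.24.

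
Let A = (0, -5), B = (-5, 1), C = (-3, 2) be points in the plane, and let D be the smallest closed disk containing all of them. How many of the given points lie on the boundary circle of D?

Side lengths²: AB² = 61, AC² = 58, BC² = 5.
Since AB² = 61 < 58 + 5 = 63, the triangle is acute, so the smallest enclosing circle is the circumcircle.
Circumcentre = (-79/34, -63/34), r² = 8845/578.
The points at distance exactly r from the centre are A, B, C — 3 points.

3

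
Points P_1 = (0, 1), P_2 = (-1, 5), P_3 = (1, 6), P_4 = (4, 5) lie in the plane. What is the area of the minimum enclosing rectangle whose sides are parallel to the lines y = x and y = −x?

20

In coordinates u = x + y, v = x − y the rectangle is axis-aligned; the map (x,y)→(u,v) scales areas by 2.
u-values: 1, 4, 7, 9; range = 9 − 1 = 8.
v-values: -1, -6, -5, -1; range = -1 − (-6) = 5.
Area = (8 × 5) / 2 = 20.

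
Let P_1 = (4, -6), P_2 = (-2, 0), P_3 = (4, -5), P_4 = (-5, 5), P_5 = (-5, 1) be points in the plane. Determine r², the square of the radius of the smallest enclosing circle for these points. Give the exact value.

50.5

The minimum enclosing circle of a finite set is fixed by two of the points (as a diameter) or three (as a circumcircle).
The farthest pair is P_1–P_4 with squared distance 202. The circle on this segment as diameter has centre (-0.5, -0.5) and r² = 202/4 = 50.5.
Check P_2: distance² to centre = 2.5 ≤ 50.5, so it lies inside.
All remaining points lie in this disk, and no smaller disk contains both endpoints, so this is the minimum enclosing circle.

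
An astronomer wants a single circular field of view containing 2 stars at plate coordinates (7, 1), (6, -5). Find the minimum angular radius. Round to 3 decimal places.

The smallest circle enclosing two points has them as diameter endpoints.
Centre = midpoint = (6.5, -2); r² = |(7, 1)−(6, -5)|²/4 = 37/4 = 9.25.
r = √(9.25) ≈ 3.041.

3.041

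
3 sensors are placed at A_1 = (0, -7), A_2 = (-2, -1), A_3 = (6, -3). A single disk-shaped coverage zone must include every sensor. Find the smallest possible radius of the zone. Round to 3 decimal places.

Side lengths²: A_1A_2² = 40, A_1A_3² = 52, A_2A_3² = 68.
Since A_2A_3² = 68 < 52 + 40 = 92, the triangle is acute, so the smallest enclosing circle is the circumcircle.
Circumcentre = (19/11, -34/11), r² = 2210/121.
r = √(2210/121) ≈ 4.274.

4.274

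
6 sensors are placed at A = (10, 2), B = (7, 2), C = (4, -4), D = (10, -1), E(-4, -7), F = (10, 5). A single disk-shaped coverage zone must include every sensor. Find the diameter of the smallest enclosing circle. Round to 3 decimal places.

The farthest pair is E–F with squared distance 340. The circle on this segment as diameter has centre (3, -1) and r² = 340/4 = 85.
Check A: distance² to centre = 58 ≤ 85, so it lies inside.
All remaining points lie in this disk, and no smaller disk contains both endpoints, so this is the minimum enclosing circle.
Diameter = 2r = 2√85 ≈ 18.439.

18.439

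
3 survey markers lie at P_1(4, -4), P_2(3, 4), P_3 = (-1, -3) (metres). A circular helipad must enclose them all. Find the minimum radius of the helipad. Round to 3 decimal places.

Side lengths²: P_1P_2² = 65, P_1P_3² = 26, P_2P_3² = 65.
Since P_2P_3² = 65 < 65 + 26 = 91, the triangle is acute, so the smallest enclosing circle is the circumcircle.
Circumcentre = (13/6, -1/6), r² = 325/18.
r = √(325/18) ≈ 4.249.

4.249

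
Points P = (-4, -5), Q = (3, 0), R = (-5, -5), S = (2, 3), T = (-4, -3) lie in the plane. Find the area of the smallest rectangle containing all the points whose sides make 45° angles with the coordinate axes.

30

In coordinates u = x + y, v = x − y the rectangle is axis-aligned; the map (x,y)→(u,v) scales areas by 2.
u-values: -9, 3, -10, 5, -7; range = 5 − (-10) = 15.
v-values: 1, 3, 0, -1, -1; range = 3 − (-1) = 4.
Area = (15 × 4) / 2 = 30.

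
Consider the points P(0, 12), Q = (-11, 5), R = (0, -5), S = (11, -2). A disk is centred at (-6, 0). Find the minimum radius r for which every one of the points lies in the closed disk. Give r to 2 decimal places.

17.12

The required radius is the distance from (-6, 0) to the farthest point.
Squared distances: 180, 50, 61, 293.
Maximum is 293, attained at S.
r = √293 ≈ 17.12.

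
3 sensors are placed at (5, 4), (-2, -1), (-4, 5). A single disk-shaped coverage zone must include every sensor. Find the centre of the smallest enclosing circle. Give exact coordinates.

(9/26, 81/26)

Call the three points A, B, C in the order given.
Side lengths²: AB² = 74, AC² = 82, BC² = 40.
Since AC² = 82 < 74 + 40 = 114, the triangle is acute, so the smallest enclosing circle is the circumcircle.
Circumcentre = (9/26, 81/26), r² = 7585/338.
Centre = (9/26, 81/26).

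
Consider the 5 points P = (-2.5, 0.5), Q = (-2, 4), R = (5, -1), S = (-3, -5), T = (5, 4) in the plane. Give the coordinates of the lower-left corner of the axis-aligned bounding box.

x-range [-3, 5], y-range [-5, 4].
The lower-left corner is (-3, -5).

(-3, -5)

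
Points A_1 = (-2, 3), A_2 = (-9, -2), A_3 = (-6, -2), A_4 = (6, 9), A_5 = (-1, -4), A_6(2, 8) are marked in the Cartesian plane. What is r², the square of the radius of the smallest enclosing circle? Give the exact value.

86.5

By Welzl's lemma the MEC is supported by two points (diametrically opposite) or three points (on a circumcircle).
The farthest pair is A_2–A_4 with squared distance 346. The circle on this segment as diameter has centre (-1.5, 3.5) and r² = 346/4 = 86.5.
Check A_1: distance² to centre = 0.5 ≤ 86.5, so it lies inside.
All remaining points lie in this disk, and no smaller disk contains both endpoints, so this is the minimum enclosing circle.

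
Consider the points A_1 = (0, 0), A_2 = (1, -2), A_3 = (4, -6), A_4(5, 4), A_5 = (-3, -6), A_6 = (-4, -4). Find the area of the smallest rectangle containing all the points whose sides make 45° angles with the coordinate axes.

90

In coordinates u = x + y, v = x − y the rectangle is axis-aligned; the map (x,y)→(u,v) scales areas by 2.
u-values: 0, -1, -2, 9, -9, -8; range = 9 − (-9) = 18.
v-values: 0, 3, 10, 1, 3, 0; range = 10 − 0 = 10.
Area = (18 × 10) / 2 = 90.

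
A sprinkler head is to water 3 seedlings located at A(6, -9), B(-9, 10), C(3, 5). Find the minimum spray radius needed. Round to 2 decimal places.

12.10

Side lengths²: AB² = 586, AC² = 205, BC² = 169.
Since AB² = 586 ≥ 205 + 169 = 374, the angle opposite AB is not acute, so the smallest enclosing circle has AB as diameter.
Centre = midpoint of AB = (-1.5, 0.5), r² = 586/4 = 146.5.
r = √(146.5) ≈ 12.10.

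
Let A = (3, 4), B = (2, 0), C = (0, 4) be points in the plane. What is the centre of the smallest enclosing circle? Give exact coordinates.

Side lengths²: AB² = 17, AC² = 9, BC² = 20.
Since BC² = 20 < 17 + 9 = 26, the triangle is acute, so the smallest enclosing circle is the circumcircle.
Circumcentre = (1.5, 2.25), r² = 5.3125.
Centre = (1.5, 2.25).

(1.5, 2.25)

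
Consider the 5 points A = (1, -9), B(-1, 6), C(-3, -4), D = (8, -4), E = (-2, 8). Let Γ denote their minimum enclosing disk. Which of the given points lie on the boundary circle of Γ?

A smallest enclosing disk is always determined by at most three of the input points on its boundary.
The minimum enclosing circle is determined by three boundary points: A, D, E.
Their circumcentre is (9/67, -26/67) with r² = 336293/4489.
The farthest remaining point B is at distance² 188960/4489 ≤ 336293/4489.
The points at distance exactly r from the centre are A, D, E — 3 points.

A, D, E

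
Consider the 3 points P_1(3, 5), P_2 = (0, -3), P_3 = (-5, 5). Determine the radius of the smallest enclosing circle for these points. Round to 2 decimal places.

Side lengths²: P_1P_2² = 73, P_1P_3² = 64, P_2P_3² = 89.
Since P_2P_3² = 89 < 73 + 64 = 137, the triangle is acute, so the smallest enclosing circle is the circumcircle.
Circumcentre = (-1, 1.9375), r² = 25.37890625.
r = √(25.37890625) ≈ 5.04.

5.04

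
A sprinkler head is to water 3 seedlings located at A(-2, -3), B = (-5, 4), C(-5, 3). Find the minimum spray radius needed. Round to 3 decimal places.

3.808

Side lengths²: AB² = 58, AC² = 45, BC² = 1.
Since AB² = 58 ≥ 45 + 1 = 46, the angle opposite AB is not acute, so the smallest enclosing circle has AB as diameter.
Centre = midpoint of AB = (-3.5, 0.5), r² = 58/4 = 14.5.
r = √(14.5) ≈ 3.808.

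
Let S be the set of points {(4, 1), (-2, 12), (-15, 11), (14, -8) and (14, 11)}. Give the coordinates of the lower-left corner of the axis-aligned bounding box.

x-range [-15, 14], y-range [-8, 12].
The lower-left corner is (-15, -8).

(-15, -8)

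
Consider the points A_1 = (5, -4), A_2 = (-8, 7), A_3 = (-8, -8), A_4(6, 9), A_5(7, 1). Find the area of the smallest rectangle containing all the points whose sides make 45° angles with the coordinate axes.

372

In coordinates u = x + y, v = x − y the rectangle is axis-aligned; the map (x,y)→(u,v) scales areas by 2.
u-values: 1, -1, -16, 15, 8; range = 15 − (-16) = 31.
v-values: 9, -15, 0, -3, 6; range = 9 − (-15) = 24.
Area = (31 × 24) / 2 = 372.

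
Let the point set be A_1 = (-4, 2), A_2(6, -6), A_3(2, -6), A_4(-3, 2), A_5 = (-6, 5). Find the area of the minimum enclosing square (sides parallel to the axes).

The bounding box has width 12 and height 11.
An axis-aligned square enclosing the set must have side ≥ max(width, height).
So the minimum side is max(12, 11) = 12.
Area = 12² = 144.

144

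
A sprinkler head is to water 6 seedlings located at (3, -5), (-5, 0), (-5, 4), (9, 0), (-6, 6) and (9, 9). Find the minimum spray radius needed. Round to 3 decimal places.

8.624

The minimum enclosing circle of a finite set is fixed by two of the points (as a diameter) or three (as a circumcircle).
The minimum enclosing circle is determined by three boundary points: (3, -5), (-6, 6), (9, 9).
Their circumcentre is (2.28125, 3.59375) with r² = 74.369140625.
The farthest remaining point (-5, 0) is at distance² 65.931640625 ≤ 74.369140625.
r = √(74.369140625) ≈ 8.624.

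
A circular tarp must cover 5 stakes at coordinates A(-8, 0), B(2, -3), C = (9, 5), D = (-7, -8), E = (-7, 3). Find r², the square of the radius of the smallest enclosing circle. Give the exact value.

106.25

By Welzl's lemma the MEC is supported by two points (diametrically opposite) or three points (on a circumcircle).
The farthest pair is C–D with squared distance 425. The circle on this segment as diameter has centre (1, -1.5) and r² = 425/4 = 106.25.
Check A: distance² to centre = 83.25 ≤ 106.25, so it lies inside.
All remaining points lie in this disk, and no smaller disk contains both endpoints, so this is the minimum enclosing circle.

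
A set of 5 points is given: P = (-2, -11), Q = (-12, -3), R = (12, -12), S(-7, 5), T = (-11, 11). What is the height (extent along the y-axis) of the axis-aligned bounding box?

23

max y = 11, min y = -12, so height = 23.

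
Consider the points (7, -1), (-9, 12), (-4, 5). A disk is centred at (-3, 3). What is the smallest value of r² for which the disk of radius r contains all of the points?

117

The required radius is the distance from (-3, 3) to the farthest point.
Squared distances: 116, 117, 5.
Maximum is 117, attained at (-9, 12).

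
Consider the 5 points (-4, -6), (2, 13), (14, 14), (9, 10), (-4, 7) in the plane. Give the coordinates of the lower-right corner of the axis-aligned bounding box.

(14, -6)

x-range [-4, 14], y-range [-6, 14].
The lower-right corner is (14, -6).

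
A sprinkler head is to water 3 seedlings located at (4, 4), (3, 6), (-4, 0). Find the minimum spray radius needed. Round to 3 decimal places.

4.610

Call the three points A, B, C in the order given.
Side lengths²: AB² = 5, AC² = 80, BC² = 85.
Since BC² = 85 ≥ 80 + 5 = 85, the angle opposite BC is not acute, so the smallest enclosing circle has BC as diameter.
Centre = midpoint of BC = (-0.5, 3), r² = 85/4 = 21.25.
r = √(21.25) ≈ 4.610.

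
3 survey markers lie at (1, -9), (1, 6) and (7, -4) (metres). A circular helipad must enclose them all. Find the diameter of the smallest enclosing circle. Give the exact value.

Call the three points A, B, C in the order given.
Side lengths²: AB² = 225, AC² = 61, BC² = 136.
Since AB² = 225 ≥ 136 + 61 = 197, the angle opposite AB is not acute, so the smallest enclosing circle has AB as diameter.
Centre = midpoint of AB = (1, -1.5), r² = 225/4 = 56.25.
Diameter = 2r = 2√(56.25) = 15.

15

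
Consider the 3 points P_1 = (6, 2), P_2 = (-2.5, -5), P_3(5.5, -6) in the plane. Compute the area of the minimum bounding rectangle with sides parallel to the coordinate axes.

x ranges over [-2.5, 6], width 8.5.
y ranges over [-6, 2], height 8.
Area = 8.5 × 8 = 68.

68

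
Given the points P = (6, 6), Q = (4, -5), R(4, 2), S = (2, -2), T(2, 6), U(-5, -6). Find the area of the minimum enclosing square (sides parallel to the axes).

144

The bounding box has width 11 and height 12.
An axis-aligned square enclosing the set must have side ≥ max(width, height).
So the minimum side is max(11, 12) = 12.
Area = 12² = 144.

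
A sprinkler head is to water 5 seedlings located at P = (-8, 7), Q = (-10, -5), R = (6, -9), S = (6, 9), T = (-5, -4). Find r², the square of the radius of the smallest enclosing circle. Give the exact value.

120.0625

By Welzl's lemma the MEC is supported by two points (diametrically opposite) or three points (on a circumcircle).
The minimum enclosing circle is determined by three boundary points: Q, R, S.
Their circumcentre is (-0.25, 0) with r² = 120.0625.
The farthest remaining point P is at distance² 109.0625 ≤ 120.0625.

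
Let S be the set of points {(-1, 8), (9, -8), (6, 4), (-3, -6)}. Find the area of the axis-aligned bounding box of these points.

192

x ranges over [-3, 9], width 12.
y ranges over [-8, 8], height 16.
Area = 12 × 16 = 192.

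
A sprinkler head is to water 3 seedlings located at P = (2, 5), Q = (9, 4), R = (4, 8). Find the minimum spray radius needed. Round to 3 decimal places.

Side lengths²: PQ² = 50, PR² = 13, QR² = 41.
Since PQ² = 50 < 41 + 13 = 54, the triangle is acute, so the smallest enclosing circle is the circumcircle.
Circumcentre = (255/46, 221/46), r² = 13325/1058.
r = √(13325/1058) ≈ 3.549.

3.549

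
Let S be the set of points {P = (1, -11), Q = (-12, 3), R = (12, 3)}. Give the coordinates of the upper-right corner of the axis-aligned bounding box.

(12, 3)

x-range [-12, 12], y-range [-11, 3].
The upper-right corner is (12, 3).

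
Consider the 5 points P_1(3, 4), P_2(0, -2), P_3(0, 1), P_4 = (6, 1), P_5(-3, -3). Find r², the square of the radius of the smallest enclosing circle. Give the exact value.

8245/338

The minimum enclosing circle of a finite set is fixed by two of the points (as a diameter) or three (as a circumcircle).
The minimum enclosing circle is determined by three boundary points: P_1, P_4, P_5.
Their circumcentre is (35/26, -17/26) with r² = 8245/338.
The farthest remaining point P_3 is at distance² 1537/338 ≤ 8245/338.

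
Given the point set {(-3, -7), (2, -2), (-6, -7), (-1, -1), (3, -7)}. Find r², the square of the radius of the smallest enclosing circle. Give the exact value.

23.14

The minimum enclosing circle of a finite set is fixed by two of the points (as a diameter) or three (as a circumcircle).
The minimum enclosing circle is determined by three boundary points: (2, -2), (-6, -7), (3, -7).
Their circumcentre is (-1.5, -5.3) with r² = 23.14.
The farthest remaining point (-1, -1) is at distance² 18.74 ≤ 23.14.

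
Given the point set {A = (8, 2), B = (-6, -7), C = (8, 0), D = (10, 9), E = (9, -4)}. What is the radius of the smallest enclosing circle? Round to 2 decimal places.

A smallest enclosing disk is always determined by at most three of the input points on its boundary.
The farthest pair is B–D with squared distance 512. The circle on this segment as diameter has centre (2, 1) and r² = 512/4 = 128.
Check A: distance² to centre = 37 ≤ 128, so it lies inside.
All remaining points lie in this disk, and no smaller disk contains both endpoints, so this is the minimum enclosing circle.
r = √128 ≈ 11.31.

11.31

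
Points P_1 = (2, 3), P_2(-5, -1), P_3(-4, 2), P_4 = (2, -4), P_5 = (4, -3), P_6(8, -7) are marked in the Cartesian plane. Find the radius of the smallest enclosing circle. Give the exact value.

7.5

The minimum enclosing circle of a finite set is fixed by two of the points (as a diameter) or three (as a circumcircle).
The farthest pair is P_3–P_6 with squared distance 225. The circle on this segment as diameter has centre (2, -2.5) and r² = 225/4 = 56.25.
Check P_1: distance² to centre = 30.25 ≤ 56.25, so it lies inside.
All remaining points lie in this disk, and no smaller disk contains both endpoints, so this is the minimum enclosing circle.
r = √(56.25) = 7.5.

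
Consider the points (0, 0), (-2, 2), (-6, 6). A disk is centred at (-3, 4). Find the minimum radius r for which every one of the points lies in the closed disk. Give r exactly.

The required radius is the distance from (-3, 4) to the farthest point.
Squared distances: 25, 5, 13.
Maximum is 25, attained at (0, 0).
r = √25 = 5.

5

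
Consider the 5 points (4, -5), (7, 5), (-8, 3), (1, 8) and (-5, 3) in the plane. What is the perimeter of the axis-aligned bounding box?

Width = max x − min x = 7 − (-8) = 15.
Height = max y − min y = 8 − (-5) = 13.
Perimeter = 2(15 + 13) = 56.

56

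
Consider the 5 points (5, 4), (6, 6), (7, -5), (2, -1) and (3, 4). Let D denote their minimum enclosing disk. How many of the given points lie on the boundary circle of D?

2

A smallest enclosing disk is always determined by at most three of the input points on its boundary.
The farthest pair is (6, 6)–(7, -5) with squared distance 122. The circle on this segment as diameter has centre (6.5, 0.5) and r² = 122/4 = 30.5.
Check (5, 4): distance² to centre = 14.5 ≤ 30.5, so it lies inside.
All remaining points lie in this disk, and no smaller disk contains both endpoints, so this is the minimum enclosing circle.
The points at distance exactly r from the centre are (6, 6), (7, -5) — 2 points.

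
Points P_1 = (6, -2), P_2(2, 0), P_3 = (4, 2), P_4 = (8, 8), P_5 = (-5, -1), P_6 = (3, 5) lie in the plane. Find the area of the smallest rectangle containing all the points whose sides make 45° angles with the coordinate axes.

In coordinates u = x + y, v = x − y the rectangle is axis-aligned; the map (x,y)→(u,v) scales areas by 2.
u-values: 4, 2, 6, 16, -6, 8; range = 16 − (-6) = 22.
v-values: 8, 2, 2, 0, -4, -2; range = 8 − (-4) = 12.
Area = (22 × 12) / 2 = 132.

132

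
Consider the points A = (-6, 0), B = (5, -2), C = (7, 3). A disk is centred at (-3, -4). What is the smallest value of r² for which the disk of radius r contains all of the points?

The required radius is the distance from (-3, -4) to the farthest point.
Squared distances: 25, 68, 149.
Maximum is 149, attained at C.

149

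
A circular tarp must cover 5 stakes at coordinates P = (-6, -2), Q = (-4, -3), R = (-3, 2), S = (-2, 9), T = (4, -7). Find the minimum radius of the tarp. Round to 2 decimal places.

8.54

The minimum enclosing circle of a finite set is fixed by two of the points (as a diameter) or three (as a circumcircle).
The farthest pair is S–T with squared distance 292. The circle on this segment as diameter has centre (1, 1) and r² = 292/4 = 73.
Check P: distance² to centre = 58 ≤ 73, so it lies inside.
All remaining points lie in this disk, and no smaller disk contains both endpoints, so this is the minimum enclosing circle.
r = √73 ≈ 8.54.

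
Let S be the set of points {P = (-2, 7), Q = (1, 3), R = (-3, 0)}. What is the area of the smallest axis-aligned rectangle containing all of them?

28

x ranges over [-3, 1], width 4.
y ranges over [0, 7], height 7.
Area = 4 × 7 = 28.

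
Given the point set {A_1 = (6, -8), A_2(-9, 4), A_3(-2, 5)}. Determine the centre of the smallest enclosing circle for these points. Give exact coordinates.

Side lengths²: A_1A_2² = 369, A_1A_3² = 233, A_2A_3² = 50.
Since A_1A_2² = 369 ≥ 233 + 50 = 283, the angle opposite A_1A_2 is not acute, so the smallest enclosing circle has A_1A_2 as diameter.
Centre = midpoint of A_1A_2 = (-1.5, -2), r² = 369/4 = 92.25.
Centre = (-1.5, -2).

(-1.5, -2)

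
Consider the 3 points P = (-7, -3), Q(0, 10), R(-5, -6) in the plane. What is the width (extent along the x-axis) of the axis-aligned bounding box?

7

max x = 0, min x = -7, so width = 7.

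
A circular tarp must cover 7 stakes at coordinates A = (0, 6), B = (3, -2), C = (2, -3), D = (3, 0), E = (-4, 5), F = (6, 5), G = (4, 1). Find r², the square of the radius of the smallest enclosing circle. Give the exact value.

31.25

A smallest enclosing disk is always determined by at most three of the input points on its boundary.
The minimum enclosing circle is determined by three boundary points: C, E, F.
Their circumcentre is (1, 2.5) with r² = 31.25.
The farthest remaining point B is at distance² 24.25 ≤ 31.25.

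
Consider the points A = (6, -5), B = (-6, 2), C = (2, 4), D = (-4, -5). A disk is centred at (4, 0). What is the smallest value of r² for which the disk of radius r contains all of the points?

104

The required radius is the distance from (4, 0) to the farthest point.
Squared distances: 29, 104, 20, 89.
Maximum is 104, attained at B.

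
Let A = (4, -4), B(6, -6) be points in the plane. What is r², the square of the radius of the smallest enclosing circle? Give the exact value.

The smallest circle enclosing two points has them as diameter endpoints.
Centre = midpoint = (5, -5); r² = |AB|²/4 = 8/4 = 2.

2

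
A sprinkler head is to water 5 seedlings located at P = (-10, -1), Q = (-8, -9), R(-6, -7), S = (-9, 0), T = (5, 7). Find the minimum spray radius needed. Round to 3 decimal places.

By Welzl's lemma the MEC is supported by two points (diametrically opposite) or three points (on a circumcircle).
The farthest pair is Q–T with squared distance 425. The circle on this segment as diameter has centre (-1.5, -1) and r² = 425/4 = 106.25.
Check P: distance² to centre = 72.25 ≤ 106.25, so it lies inside.
All remaining points lie in this disk, and no smaller disk contains both endpoints, so this is the minimum enclosing circle.
r = √(106.25) ≈ 10.308.

10.308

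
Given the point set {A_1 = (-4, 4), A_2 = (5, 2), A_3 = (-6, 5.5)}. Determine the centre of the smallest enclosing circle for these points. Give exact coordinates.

Side lengths²: A_1A_2² = 85, A_1A_3² = 6.25, A_2A_3² = 133.25.
Since A_2A_3² = 133.25 ≥ 85 + 6.25 = 91.25, the angle opposite A_2A_3 is not acute, so the smallest enclosing circle has A_2A_3 as diameter.
Centre = midpoint of A_2A_3 = (-0.5, 3.75), r² = 133.25/4 = 33.3125.
Centre = (-0.5, 3.75).

(-0.5, 3.75)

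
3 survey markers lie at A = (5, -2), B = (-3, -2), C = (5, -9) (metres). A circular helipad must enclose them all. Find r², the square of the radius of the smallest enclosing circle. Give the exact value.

28.25

Side lengths²: AB² = 64, AC² = 49, BC² = 113.
Since BC² = 113 ≥ 64 + 49 = 113, the angle opposite BC is not acute, so the smallest enclosing circle has BC as diameter.
Centre = midpoint of BC = (1, -5.5), r² = 113/4 = 28.25.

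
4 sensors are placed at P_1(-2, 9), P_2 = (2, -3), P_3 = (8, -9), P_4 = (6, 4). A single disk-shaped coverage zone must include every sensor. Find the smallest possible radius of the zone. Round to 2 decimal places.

The minimum enclosing circle of a finite set is fixed by two of the points (as a diameter) or three (as a circumcircle).
The farthest pair is P_1–P_3 with squared distance 424. The circle on this segment as diameter has centre (3, 0) and r² = 424/4 = 106.
Check P_2: distance² to centre = 10 ≤ 106, so it lies inside.
All remaining points lie in this disk, and no smaller disk contains both endpoints, so this is the minimum enclosing circle.
r = √106 ≈ 10.30.

10.30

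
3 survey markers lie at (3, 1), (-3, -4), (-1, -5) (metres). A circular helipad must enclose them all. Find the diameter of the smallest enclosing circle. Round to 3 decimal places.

7.810

Call the three points A, B, C in the order given.
Side lengths²: AB² = 61, AC² = 52, BC² = 5.
Since AB² = 61 ≥ 52 + 5 = 57, the angle opposite AB is not acute, so the smallest enclosing circle has AB as diameter.
Centre = midpoint of AB = (0, -1.5), r² = 61/4 = 15.25.
Diameter = 2r = 2√(15.25) ≈ 7.810.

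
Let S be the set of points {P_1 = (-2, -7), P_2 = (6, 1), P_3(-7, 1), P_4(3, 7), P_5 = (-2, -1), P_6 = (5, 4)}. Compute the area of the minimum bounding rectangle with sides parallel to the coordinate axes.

182

x ranges over [-7, 6], width 13.
y ranges over [-7, 7], height 14.
Area = 13 × 14 = 182.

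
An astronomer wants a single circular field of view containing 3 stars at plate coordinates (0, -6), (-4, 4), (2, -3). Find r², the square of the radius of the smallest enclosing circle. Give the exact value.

Call the three points A, B, C in the order given.
Side lengths²: AB² = 116, AC² = 13, BC² = 85.
Since AB² = 116 ≥ 85 + 13 = 98, the angle opposite AB is not acute, so the smallest enclosing circle has AB as diameter.
Centre = midpoint of AB = (-2, -1), r² = 116/4 = 29.

29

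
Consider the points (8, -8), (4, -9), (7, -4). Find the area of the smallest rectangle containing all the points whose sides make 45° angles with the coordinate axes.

In coordinates u = x + y, v = x − y the rectangle is axis-aligned; the map (x,y)→(u,v) scales areas by 2.
u-values: 0, -5, 3; range = 3 − (-5) = 8.
v-values: 16, 13, 11; range = 16 − 11 = 5.
Area = (8 × 5) / 2 = 20.

20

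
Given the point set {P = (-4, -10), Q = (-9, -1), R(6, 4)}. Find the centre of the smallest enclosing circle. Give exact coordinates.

(-0.3125, -2.0625)

Side lengths²: PQ² = 106, PR² = 296, QR² = 250.
Since PR² = 296 < 250 + 106 = 356, the triangle is acute, so the smallest enclosing circle is the circumcircle.
Circumcentre = (-0.3125, -2.0625), r² = 76.6015625.
Centre = (-0.3125, -2.0625).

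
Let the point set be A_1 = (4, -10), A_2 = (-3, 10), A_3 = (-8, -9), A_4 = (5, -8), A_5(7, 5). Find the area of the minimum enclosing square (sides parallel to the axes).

The bounding box has width 15 and height 20.
An axis-aligned square enclosing the set must have side ≥ max(width, height).
So the minimum side is max(15, 20) = 20.
Area = 20² = 400.

400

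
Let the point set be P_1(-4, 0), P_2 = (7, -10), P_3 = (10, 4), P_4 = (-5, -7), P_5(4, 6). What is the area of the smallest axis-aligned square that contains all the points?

The bounding box has width 15 and height 16.
An axis-aligned square enclosing the set must have side ≥ max(width, height).
So the minimum side is max(15, 16) = 16.
Area = 16² = 256.

256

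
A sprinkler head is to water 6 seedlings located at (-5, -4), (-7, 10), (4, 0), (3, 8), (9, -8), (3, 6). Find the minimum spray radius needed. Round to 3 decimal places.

A smallest enclosing disk is always determined by at most three of the input points on its boundary.
The farthest pair is (-7, 10)–(9, -8) with squared distance 580. The circle on this segment as diameter has centre (1, 1) and r² = 580/4 = 145.
Check (-5, -4): distance² to centre = 61 ≤ 145, so it lies inside.
All remaining points lie in this disk, and no smaller disk contains both endpoints, so this is the minimum enclosing circle.
r = √145 ≈ 12.042.

12.042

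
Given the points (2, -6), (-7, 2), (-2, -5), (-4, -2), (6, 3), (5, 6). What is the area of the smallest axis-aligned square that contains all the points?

169

The bounding box has width 13 and height 12.
An axis-aligned square enclosing the set must have side ≥ max(width, height).
So the minimum side is max(13, 12) = 13.
Area = 13² = 169.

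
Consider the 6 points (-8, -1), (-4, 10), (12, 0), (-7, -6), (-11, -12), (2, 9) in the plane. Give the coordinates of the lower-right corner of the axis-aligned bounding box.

x-range [-11, 12], y-range [-12, 10].
The lower-right corner is (12, -12).

(12, -12)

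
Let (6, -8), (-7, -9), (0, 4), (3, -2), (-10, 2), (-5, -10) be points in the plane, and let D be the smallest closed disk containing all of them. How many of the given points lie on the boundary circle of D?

2

A smallest enclosing disk is always determined by at most three of the input points on its boundary.
The farthest pair is (6, -8)–(-10, 2) with squared distance 356. The circle on this segment as diameter has centre (-2, -3) and r² = 356/4 = 89.
Check (-7, -9): distance² to centre = 61 ≤ 89, so it lies inside.
All remaining points lie in this disk, and no smaller disk contains both endpoints, so this is the minimum enclosing circle.
The points at distance exactly r from the centre are (6, -8), (-10, 2) — 2 points.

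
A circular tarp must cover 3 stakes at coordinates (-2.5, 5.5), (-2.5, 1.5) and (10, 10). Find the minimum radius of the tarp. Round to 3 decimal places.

7.558

Call the three points A, B, C in the order given.
Side lengths²: AB² = 16, AC² = 176.5, BC² = 228.5.
Since BC² = 228.5 ≥ 176.5 + 16 = 192.5, the angle opposite BC is not acute, so the smallest enclosing circle has BC as diameter.
Centre = midpoint of BC = (3.75, 5.75), r² = 228.5/4 = 57.125.
r = √(57.125) ≈ 7.558.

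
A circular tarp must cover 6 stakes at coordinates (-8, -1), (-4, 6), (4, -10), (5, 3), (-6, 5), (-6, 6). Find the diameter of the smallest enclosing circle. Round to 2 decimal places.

18.87

A smallest enclosing disk is always determined by at most three of the input points on its boundary.
The farthest pair is (4, -10)–(-6, 6) with squared distance 356. The circle on this segment as diameter has centre (-1, -2) and r² = 356/4 = 89.
Check (-8, -1): distance² to centre = 50 ≤ 89, so it lies inside.
All remaining points lie in this disk, and no smaller disk contains both endpoints, so this is the minimum enclosing circle.
Diameter = 2r = 2√89 ≈ 18.87.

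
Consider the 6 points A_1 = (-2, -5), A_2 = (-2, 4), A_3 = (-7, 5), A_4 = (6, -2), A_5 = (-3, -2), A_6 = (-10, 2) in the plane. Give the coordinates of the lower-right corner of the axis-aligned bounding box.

x-range [-10, 6], y-range [-5, 5].
The lower-right corner is (6, -5).

(6, -5)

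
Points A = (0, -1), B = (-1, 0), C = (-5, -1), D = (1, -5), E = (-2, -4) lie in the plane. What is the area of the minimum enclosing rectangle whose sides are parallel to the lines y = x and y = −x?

25

In coordinates u = x + y, v = x − y the rectangle is axis-aligned; the map (x,y)→(u,v) scales areas by 2.
u-values: -1, -1, -6, -4, -6; range = -1 − (-6) = 5.
v-values: 1, -1, -4, 6, 2; range = 6 − (-4) = 10.
Area = (5 × 10) / 2 = 25.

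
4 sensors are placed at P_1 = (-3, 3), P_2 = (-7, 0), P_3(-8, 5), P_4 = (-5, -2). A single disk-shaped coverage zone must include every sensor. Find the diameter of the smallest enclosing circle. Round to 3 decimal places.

The minimum enclosing circle of a finite set is fixed by two of the points (as a diameter) or three (as a circumcircle).
The farthest pair is P_3–P_4 with squared distance 58. The circle on this segment as diameter has centre (-6.5, 1.5) and r² = 58/4 = 14.5.
Check P_1: distance² to centre = 14.5 ≤ 14.5, so it lies inside.
All remaining points lie in this disk, and no smaller disk contains both endpoints, so this is the minimum enclosing circle.
Diameter = 2r = 2√(14.5) ≈ 7.616.

7.616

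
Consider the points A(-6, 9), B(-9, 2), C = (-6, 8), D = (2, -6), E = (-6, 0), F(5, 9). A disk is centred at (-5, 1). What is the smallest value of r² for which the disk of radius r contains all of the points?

The required radius is the distance from (-5, 1) to the farthest point.
Squared distances: 65, 17, 50, 98, 2, 164.
Maximum is 164, attained at F.

164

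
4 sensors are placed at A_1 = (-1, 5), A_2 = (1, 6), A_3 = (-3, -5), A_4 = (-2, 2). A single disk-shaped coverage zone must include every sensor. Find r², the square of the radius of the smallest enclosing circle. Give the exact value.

By Welzl's lemma the MEC is supported by two points (diametrically opposite) or three points (on a circumcircle).
The farthest pair is A_2–A_3 with squared distance 137. The circle on this segment as diameter has centre (-1, 0.5) and r² = 137/4 = 34.25.
Check A_1: distance² to centre = 20.25 ≤ 34.25, so it lies inside.
All remaining points lie in this disk, and no smaller disk contains both endpoints, so this is the minimum enclosing circle.

34.25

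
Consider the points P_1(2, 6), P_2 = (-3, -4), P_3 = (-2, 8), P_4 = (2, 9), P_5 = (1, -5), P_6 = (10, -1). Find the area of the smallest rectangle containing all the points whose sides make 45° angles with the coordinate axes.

In coordinates u = x + y, v = x − y the rectangle is axis-aligned; the map (x,y)→(u,v) scales areas by 2.
u-values: 8, -7, 6, 11, -4, 9; range = 11 − (-7) = 18.
v-values: -4, 1, -10, -7, 6, 11; range = 11 − (-10) = 21.
Area = (18 × 21) / 2 = 189.

189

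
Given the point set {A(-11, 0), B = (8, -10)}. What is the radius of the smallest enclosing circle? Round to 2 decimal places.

10.74

The smallest circle enclosing two points has them as diameter endpoints.
Centre = midpoint = (-1.5, -5); r² = |AB|²/4 = 461/4 = 115.25.
r = √(115.25) ≈ 10.74.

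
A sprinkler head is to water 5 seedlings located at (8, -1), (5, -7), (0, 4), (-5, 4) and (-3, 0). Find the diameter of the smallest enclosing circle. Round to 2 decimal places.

By Welzl's lemma the MEC is supported by two points (diametrically opposite) or three points (on a circumcircle).
The minimum enclosing circle is determined by three boundary points: (8, -1), (5, -7), (-5, 4).
Their circumcentre is (33/62, -63/62) with r² = 107185/1922.
The farthest remaining point (0, 4) is at distance² 48905/1922 ≤ 107185/1922.
Diameter = 2r = 2√(107185/1922) ≈ 14.94.

14.94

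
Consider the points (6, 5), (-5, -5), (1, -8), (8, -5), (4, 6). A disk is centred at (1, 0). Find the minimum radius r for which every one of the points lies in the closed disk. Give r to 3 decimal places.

8.602

The required radius is the distance from (1, 0) to the farthest point.
Squared distances: 50, 61, 64, 74, 45.
Maximum is 74, attained at (8, -5).
r = √74 ≈ 8.602.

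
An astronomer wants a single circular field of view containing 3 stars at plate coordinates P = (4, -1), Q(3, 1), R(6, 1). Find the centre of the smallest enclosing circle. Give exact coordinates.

Side lengths²: PQ² = 5, PR² = 8, QR² = 9.
Since QR² = 9 < 8 + 5 = 13, the triangle is acute, so the smallest enclosing circle is the circumcircle.
Circumcentre = (4.5, 0.5), r² = 2.5.
Centre = (4.5, 0.5).

(4.5, 0.5)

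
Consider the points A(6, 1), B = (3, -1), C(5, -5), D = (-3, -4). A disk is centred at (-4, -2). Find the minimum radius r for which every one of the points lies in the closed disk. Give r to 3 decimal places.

10.440

The required radius is the distance from (-4, -2) to the farthest point.
Squared distances: 109, 50, 90, 5.
Maximum is 109, attained at A.
r = √109 ≈ 10.440.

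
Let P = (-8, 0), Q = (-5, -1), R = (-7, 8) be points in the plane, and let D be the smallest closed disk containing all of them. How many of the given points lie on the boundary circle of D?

2

Side lengths²: PQ² = 10, PR² = 65, QR² = 85.
Since QR² = 85 ≥ 65 + 10 = 75, the angle opposite QR is not acute, so the smallest enclosing circle has QR as diameter.
Centre = midpoint of QR = (-6, 3.5), r² = 85/4 = 21.25.
The points at distance exactly r from the centre are Q, R — 2 points.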